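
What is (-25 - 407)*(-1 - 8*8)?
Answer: 28080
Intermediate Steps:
(-25 - 407)*(-1 - 8*8) = -432*(-1 - 64) = -432*(-65) = 28080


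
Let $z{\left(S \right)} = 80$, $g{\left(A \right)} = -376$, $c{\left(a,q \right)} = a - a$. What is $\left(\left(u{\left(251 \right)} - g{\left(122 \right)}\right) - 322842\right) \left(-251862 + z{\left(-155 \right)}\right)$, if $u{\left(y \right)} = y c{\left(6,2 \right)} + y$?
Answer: $81127937130$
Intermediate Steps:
$c{\left(a,q \right)} = 0$
$u{\left(y \right)} = y$ ($u{\left(y \right)} = y 0 + y = 0 + y = y$)
$\left(\left(u{\left(251 \right)} - g{\left(122 \right)}\right) - 322842\right) \left(-251862 + z{\left(-155 \right)}\right) = \left(\left(251 - -376\right) - 322842\right) \left(-251862 + 80\right) = \left(\left(251 + 376\right) - 322842\right) \left(-251782\right) = \left(627 - 322842\right) \left(-251782\right) = \left(-322215\right) \left(-251782\right) = 81127937130$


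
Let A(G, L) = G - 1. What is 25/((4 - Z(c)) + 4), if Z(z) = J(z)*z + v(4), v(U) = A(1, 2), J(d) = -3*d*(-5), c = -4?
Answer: -25/232 ≈ -0.10776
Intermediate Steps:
A(G, L) = -1 + G
J(d) = 15*d
v(U) = 0 (v(U) = -1 + 1 = 0)
Z(z) = 15*z**2 (Z(z) = (15*z)*z + 0 = 15*z**2 + 0 = 15*z**2)
25/((4 - Z(c)) + 4) = 25/((4 - 15*(-4)**2) + 4) = 25/((4 - 15*16) + 4) = 25/((4 - 1*240) + 4) = 25/((4 - 240) + 4) = 25/(-236 + 4) = 25/(-232) = 25*(-1/232) = -25/232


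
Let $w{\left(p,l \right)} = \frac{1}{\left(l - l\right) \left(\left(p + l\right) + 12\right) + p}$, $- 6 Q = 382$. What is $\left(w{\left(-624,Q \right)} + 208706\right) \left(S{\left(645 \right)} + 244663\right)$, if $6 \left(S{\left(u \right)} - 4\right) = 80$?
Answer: $\frac{95596026096263}{1872} \approx 5.1066 \cdot 10^{10}$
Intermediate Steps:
$S{\left(u \right)} = \frac{52}{3}$ ($S{\left(u \right)} = 4 + \frac{1}{6} \cdot 80 = 4 + \frac{40}{3} = \frac{52}{3}$)
$Q = - \frac{191}{3}$ ($Q = \left(- \frac{1}{6}\right) 382 = - \frac{191}{3} \approx -63.667$)
$w{\left(p,l \right)} = \frac{1}{p}$ ($w{\left(p,l \right)} = \frac{1}{0 \left(\left(l + p\right) + 12\right) + p} = \frac{1}{0 \left(12 + l + p\right) + p} = \frac{1}{0 + p} = \frac{1}{p}$)
$\left(w{\left(-624,Q \right)} + 208706\right) \left(S{\left(645 \right)} + 244663\right) = \left(\frac{1}{-624} + 208706\right) \left(\frac{52}{3} + 244663\right) = \left(- \frac{1}{624} + 208706\right) \frac{734041}{3} = \frac{130232543}{624} \cdot \frac{734041}{3} = \frac{95596026096263}{1872}$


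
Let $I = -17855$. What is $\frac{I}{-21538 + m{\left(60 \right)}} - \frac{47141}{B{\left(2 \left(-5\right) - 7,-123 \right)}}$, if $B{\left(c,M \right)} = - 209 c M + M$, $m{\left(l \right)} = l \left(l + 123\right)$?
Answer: $\frac{2075721272}{1153836309} \approx 1.799$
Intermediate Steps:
$m{\left(l \right)} = l \left(123 + l\right)$
$B{\left(c,M \right)} = M - 209 M c$ ($B{\left(c,M \right)} = - 209 M c + M = M - 209 M c$)
$\frac{I}{-21538 + m{\left(60 \right)}} - \frac{47141}{B{\left(2 \left(-5\right) - 7,-123 \right)}} = - \frac{17855}{-21538 + 60 \left(123 + 60\right)} - \frac{47141}{\left(-123\right) \left(1 - 209 \left(2 \left(-5\right) - 7\right)\right)} = - \frac{17855}{-21538 + 60 \cdot 183} - \frac{47141}{\left(-123\right) \left(1 - 209 \left(-10 - 7\right)\right)} = - \frac{17855}{-21538 + 10980} - \frac{47141}{\left(-123\right) \left(1 - -3553\right)} = - \frac{17855}{-10558} - \frac{47141}{\left(-123\right) \left(1 + 3553\right)} = \left(-17855\right) \left(- \frac{1}{10558}\right) - \frac{47141}{\left(-123\right) 3554} = \frac{17855}{10558} - \frac{47141}{-437142} = \frac{17855}{10558} - - \frac{47141}{437142} = \frac{17855}{10558} + \frac{47141}{437142} = \frac{2075721272}{1153836309}$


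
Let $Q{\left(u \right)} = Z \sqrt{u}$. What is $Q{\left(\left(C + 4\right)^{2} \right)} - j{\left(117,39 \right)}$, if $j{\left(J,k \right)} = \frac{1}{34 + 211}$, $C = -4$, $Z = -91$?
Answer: $- \frac{1}{245} \approx -0.0040816$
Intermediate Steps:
$j{\left(J,k \right)} = \frac{1}{245}$
$Q{\left(u \right)} = - 91 \sqrt{u}$
$Q{\left(\left(C + 4\right)^{2} \right)} - j{\left(117,39 \right)} = - 91 \sqrt{\left(-4 + 4\right)^{2}} - \frac{1}{245} = - 91 \sqrt{0^{2}} - \frac{1}{245} = - 91 \sqrt{0} - \frac{1}{245} = \left(-91\right) 0 - \frac{1}{245} = 0 - \frac{1}{245} = - \frac{1}{245}$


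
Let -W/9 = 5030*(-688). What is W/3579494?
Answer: 15572880/1789747 ≈ 8.7012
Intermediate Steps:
W = 31145760 (W = -45270*(-688) = -9*(-3460640) = 31145760)
W/3579494 = 31145760/3579494 = 31145760*(1/3579494) = 15572880/1789747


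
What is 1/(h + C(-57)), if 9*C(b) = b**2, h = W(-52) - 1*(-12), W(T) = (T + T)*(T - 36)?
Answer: 1/9525 ≈ 0.00010499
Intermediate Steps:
W(T) = 2*T*(-36 + T) (W(T) = (2*T)*(-36 + T) = 2*T*(-36 + T))
h = 9164 (h = 2*(-52)*(-36 - 52) - 1*(-12) = 2*(-52)*(-88) + 12 = 9152 + 12 = 9164)
C(b) = b**2/9
1/(h + C(-57)) = 1/(9164 + (1/9)*(-57)**2) = 1/(9164 + (1/9)*3249) = 1/(9164 + 361) = 1/9525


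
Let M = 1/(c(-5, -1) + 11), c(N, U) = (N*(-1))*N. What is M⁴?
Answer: 1/38416 ≈ 2.6031e-5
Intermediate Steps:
c(N, U) = -N² (c(N, U) = (-N)*N = -N²)
M = -1/14 (M = 1/(-1*(-5)² + 11) = 1/(-1*25 + 11) = 1/(-25 + 11) = 1/(-14) = -1/14 ≈ -0.071429)
M⁴ = (-1/14)⁴ = 1/38416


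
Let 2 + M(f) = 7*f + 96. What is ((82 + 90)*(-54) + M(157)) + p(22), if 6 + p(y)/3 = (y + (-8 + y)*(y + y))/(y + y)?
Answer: -16139/2 ≈ -8069.5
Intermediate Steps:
p(y) = -18 + 3*(y + 2*y*(-8 + y))/(2*y) (p(y) = -18 + 3*((y + (-8 + y)*(y + y))/(y + y)) = -18 + 3*((y + (-8 + y)*(2*y))/((2*y))) = -18 + 3*((y + 2*y*(-8 + y))*(1/(2*y))) = -18 + 3*((y + 2*y*(-8 + y))/(2*y)) = -18 + 3*(y + 2*y*(-8 + y))/(2*y))
M(f) = 94 + 7*f (M(f) = -2 + (7*f + 96) = -2 + (96 + 7*f) = 94 + 7*f)
((82 + 90)*(-54) + M(157)) + p(22) = ((82 + 90)*(-54) + (94 + 7*157)) + (-81/2 + 3*22) = (172*(-54) + (94 + 1099)) + (-81/2 + 66) = (-9288 + 1193) + 51/2 = -8095 + 51/2 = -16139/2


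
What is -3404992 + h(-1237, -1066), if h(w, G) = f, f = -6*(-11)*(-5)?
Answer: -3405322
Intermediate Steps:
f = -330 (f = 66*(-5) = -330)
h(w, G) = -330
-3404992 + h(-1237, -1066) = -3404992 - 330 = -3405322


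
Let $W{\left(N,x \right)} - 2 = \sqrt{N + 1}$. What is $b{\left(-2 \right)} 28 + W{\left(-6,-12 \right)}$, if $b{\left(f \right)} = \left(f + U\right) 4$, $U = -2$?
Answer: $-446 + i \sqrt{5} \approx -446.0 + 2.2361 i$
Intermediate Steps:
$W{\left(N,x \right)} = 2 + \sqrt{1 + N}$ ($W{\left(N,x \right)} = 2 + \sqrt{N + 1} = 2 + \sqrt{1 + N}$)
$b{\left(f \right)} = -8 + 4 f$ ($b{\left(f \right)} = \left(f - 2\right) 4 = \left(-2 + f\right) 4 = -8 + 4 f$)
$b{\left(-2 \right)} 28 + W{\left(-6,-12 \right)} = \left(-8 + 4 \left(-2\right)\right) 28 + \left(2 + \sqrt{1 - 6}\right) = \left(-8 - 8\right) 28 + \left(2 + \sqrt{-5}\right) = \left(-16\right) 28 + \left(2 + i \sqrt{5}\right) = -448 + \left(2 + i \sqrt{5}\right) = -446 + i \sqrt{5}$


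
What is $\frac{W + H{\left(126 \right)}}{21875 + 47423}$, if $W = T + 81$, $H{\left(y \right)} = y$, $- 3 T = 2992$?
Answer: $- \frac{2371}{207894} \approx -0.011405$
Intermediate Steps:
$T = - \frac{2992}{3}$ ($T = \left(- \frac{1}{3}\right) 2992 = - \frac{2992}{3} \approx -997.33$)
$W = - \frac{2749}{3}$ ($W = - \frac{2992}{3} + 81 = - \frac{2749}{3} \approx -916.33$)
$\frac{W + H{\left(126 \right)}}{21875 + 47423} = \frac{- \frac{2749}{3} + 126}{21875 + 47423} = - \frac{2371}{3 \cdot 69298} = \left(- \frac{2371}{3}\right) \frac{1}{69298} = - \frac{2371}{207894}$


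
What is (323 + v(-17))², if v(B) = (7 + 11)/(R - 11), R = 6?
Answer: 2550409/25 ≈ 1.0202e+5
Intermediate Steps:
v(B) = -18/5 (v(B) = (7 + 11)/(6 - 11) = 18/(-5) = 18*(-⅕) = -18/5)
(323 + v(-17))² = (323 - 18/5)² = (1597/5)² = 2550409/25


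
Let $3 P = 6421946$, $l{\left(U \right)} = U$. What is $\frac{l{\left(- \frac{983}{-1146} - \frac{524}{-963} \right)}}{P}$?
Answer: $\frac{515711}{787471862412} \approx 6.5489 \cdot 10^{-7}$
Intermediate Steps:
$P = \frac{6421946}{3}$ ($P = \frac{1}{3} \cdot 6421946 = \frac{6421946}{3} \approx 2.1406 \cdot 10^{6}$)
$\frac{l{\left(- \frac{983}{-1146} - \frac{524}{-963} \right)}}{P} = \frac{- \frac{983}{-1146} - \frac{524}{-963}}{\frac{6421946}{3}} = \left(\left(-983\right) \left(- \frac{1}{1146}\right) - - \frac{524}{963}\right) \frac{3}{6421946} = \left(\frac{983}{1146} + \frac{524}{963}\right) \frac{3}{6421946} = \frac{515711}{367866} \cdot \frac{3}{6421946} = \frac{515711}{787471862412}$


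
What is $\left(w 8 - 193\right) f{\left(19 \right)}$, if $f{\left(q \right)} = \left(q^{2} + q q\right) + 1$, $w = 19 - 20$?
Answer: $-145323$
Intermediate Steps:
$w = -1$
$f{\left(q \right)} = 1 + 2 q^{2}$ ($f{\left(q \right)} = \left(q^{2} + q^{2}\right) + 1 = 2 q^{2} + 1 = 1 + 2 q^{2}$)
$\left(w 8 - 193\right) f{\left(19 \right)} = \left(\left(-1\right) 8 - 193\right) \left(1 + 2 \cdot 19^{2}\right) = \left(-8 - 193\right) \left(1 + 2 \cdot 361\right) = - 201 \left(1 + 722\right) = \left(-201\right) 723 = -145323$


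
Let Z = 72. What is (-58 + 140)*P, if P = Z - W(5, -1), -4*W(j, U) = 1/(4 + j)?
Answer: 106313/18 ≈ 5906.3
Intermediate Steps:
W(j, U) = -1/(4*(4 + j))
P = 2593/36 (P = 72 - (-1)/(16 + 4*5) = 72 - (-1)/(16 + 20) = 72 - (-1)/36 = 72 - 1*(-1/36) = 72 + 1/36 = 2593/36 ≈ 72.028)
(-58 + 140)*P = (-58 + 140)*(2593/36) = 82*(2593/36) = 106313/18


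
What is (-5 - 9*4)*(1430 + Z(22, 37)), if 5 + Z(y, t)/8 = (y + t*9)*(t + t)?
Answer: -8673550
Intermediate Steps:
Z(y, t) = -40 + 16*t*(y + 9*t) (Z(y, t) = -40 + 8*((y + t*9)*(t + t)) = -40 + 8*((y + 9*t)*(2*t)) = -40 + 8*(2*t*(y + 9*t)) = -40 + 16*t*(y + 9*t))
(-5 - 9*4)*(1430 + Z(22, 37)) = (-5 - 9*4)*(1430 + (-40 + 144*37**2 + 16*37*22)) = (-5 - 36)*(1430 + (-40 + 144*1369 + 13024)) = -41*(1430 + (-40 + 197136 + 13024)) = -41*(1430 + 210120) = -41*211550 = -8673550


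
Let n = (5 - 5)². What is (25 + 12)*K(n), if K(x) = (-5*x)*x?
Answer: 0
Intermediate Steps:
n = 0 (n = 0² = 0)
K(x) = -5*x²
(25 + 12)*K(n) = (25 + 12)*(-5*0²) = 37*(-5*0) = 37*0 = 0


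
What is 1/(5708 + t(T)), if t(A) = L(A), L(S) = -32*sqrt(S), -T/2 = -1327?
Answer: 1427/7465892 + 2*sqrt(2654)/1866473 ≈ 0.00024634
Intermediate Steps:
T = 2654 (T = -2*(-1327) = 2654)
t(A) = -32*sqrt(A)
1/(5708 + t(T)) = 1/(5708 - 32*sqrt(2654))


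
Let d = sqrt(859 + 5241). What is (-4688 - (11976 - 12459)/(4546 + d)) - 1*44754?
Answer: -170245052559/3443336 - 805*sqrt(61)/3443336 ≈ -49442.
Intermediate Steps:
d = 10*sqrt(61) (d = sqrt(6100) = 10*sqrt(61) ≈ 78.103)
(-4688 - (11976 - 12459)/(4546 + d)) - 1*44754 = (-4688 - (11976 - 12459)/(4546 + 10*sqrt(61))) - 1*44754 = (-4688 - (-483)/(4546 + 10*sqrt(61))) - 44754 = (-4688 + 483/(4546 + 10*sqrt(61))) - 44754 = -49442 + 483/(4546 + 10*sqrt(61))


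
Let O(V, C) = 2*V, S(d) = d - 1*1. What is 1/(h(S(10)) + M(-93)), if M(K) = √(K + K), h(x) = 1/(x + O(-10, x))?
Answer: -11/22507 - 121*I*√186/22507 ≈ -0.00048874 - 0.07332*I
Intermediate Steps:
S(d) = -1 + d (S(d) = d - 1 = -1 + d)
h(x) = 1/(-20 + x) (h(x) = 1/(x + 2*(-10)) = 1/(x - 20) = 1/(-20 + x))
M(K) = √2*√K (M(K) = √(2*K) = √2*√K)
1/(h(S(10)) + M(-93)) = 1/(1/(-20 + (-1 + 10)) + √2*√(-93)) = 1/(1/(-20 + 9) + √2*(I*√93)) = 1/(1/(-11) + I*√186) = 1/(-1/11 + I*√186)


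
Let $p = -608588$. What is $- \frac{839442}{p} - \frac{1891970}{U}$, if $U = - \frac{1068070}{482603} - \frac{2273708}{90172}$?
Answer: $\frac{6263513927282391148231}{90801961768046354} \approx 68980.0$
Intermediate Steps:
$U = - \frac{298402077491}{10879319429}$ ($U = \left(-1068070\right) \frac{1}{482603} - \frac{568427}{22543} = - \frac{1068070}{482603} - \frac{568427}{22543} = - \frac{298402077491}{10879319429} \approx -27.428$)
$- \frac{839442}{p} - \frac{1891970}{U} = - \frac{839442}{-608588} - \frac{1891970}{- \frac{298402077491}{10879319429}} = \left(-839442\right) \left(- \frac{1}{608588}\right) - - \frac{20583345980085130}{298402077491} = \frac{419721}{304294} + \frac{20583345980085130}{298402077491} = \frac{6263513927282391148231}{90801961768046354}$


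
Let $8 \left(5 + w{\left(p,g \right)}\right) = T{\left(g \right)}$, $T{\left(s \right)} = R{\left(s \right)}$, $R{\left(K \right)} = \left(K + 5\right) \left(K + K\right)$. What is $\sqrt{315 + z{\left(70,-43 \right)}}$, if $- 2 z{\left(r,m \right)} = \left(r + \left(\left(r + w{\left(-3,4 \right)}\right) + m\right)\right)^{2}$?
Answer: $\frac{i \sqrt{19142}}{2} \approx 69.177 i$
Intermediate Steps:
$R{\left(K \right)} = 2 K \left(5 + K\right)$ ($R{\left(K \right)} = \left(5 + K\right) 2 K = 2 K \left(5 + K\right)$)
$T{\left(s \right)} = 2 s \left(5 + s\right)$
$w{\left(p,g \right)} = -5 + \frac{g \left(5 + g\right)}{4}$ ($w{\left(p,g \right)} = -5 + \frac{2 g \left(5 + g\right)}{8} = -5 + \frac{g \left(5 + g\right)}{4}$)
$z{\left(r,m \right)} = - \frac{\left(4 + m + 2 r\right)^{2}}{2}$ ($z{\left(r,m \right)} = - \frac{\left(r - \left(5 - m - r - \left(5 + 4\right)\right)\right)^{2}}{2} = - \frac{\left(r - \left(-4 - m - r\right)\right)^{2}}{2} = - \frac{\left(r + \left(\left(r + \left(-5 + 9\right)\right) + m\right)\right)^{2}}{2} = - \frac{\left(r + \left(\left(r + 4\right) + m\right)\right)^{2}}{2} = - \frac{\left(r + \left(\left(4 + r\right) + m\right)\right)^{2}}{2} = - \frac{\left(r + \left(4 + m + r\right)\right)^{2}}{2} = - \frac{\left(4 + m + 2 r\right)^{2}}{2}$)
$\sqrt{315 + z{\left(70,-43 \right)}} = \sqrt{315 - \frac{\left(4 - 43 + 2 \cdot 70\right)^{2}}{2}} = \sqrt{315 - \frac{\left(4 - 43 + 140\right)^{2}}{2}} = \sqrt{315 - \frac{101^{2}}{2}} = \sqrt{315 - \frac{10201}{2}} = \sqrt{- \frac{9571}{2}} = \frac{i \sqrt{19142}}{2}$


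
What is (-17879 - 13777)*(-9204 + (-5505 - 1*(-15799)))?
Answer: -34505040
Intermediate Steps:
(-17879 - 13777)*(-9204 + (-5505 - 1*(-15799))) = -31656*(-9204 + (-5505 + 15799)) = -31656*(-9204 + 10294) = -31656*1090 = -34505040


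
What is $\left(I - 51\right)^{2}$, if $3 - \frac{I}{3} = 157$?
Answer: $263169$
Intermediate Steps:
$I = -462$ ($I = 9 - 471 = -462$)
$\left(I - 51\right)^{2} = \left(-462 - 51\right)^{2} = \left(-513\right)^{2} = 263169$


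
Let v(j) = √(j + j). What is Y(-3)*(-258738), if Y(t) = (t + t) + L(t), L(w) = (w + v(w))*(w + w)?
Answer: -3104856 + 1552428*I*√6 ≈ -3.1049e+6 + 3.8027e+6*I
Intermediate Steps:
v(j) = √2*√j (v(j) = √(2*j) = √2*√j)
L(w) = 2*w*(w + √2*√w) (L(w) = (w + √2*√w)*(w + w) = (w + √2*√w)*(2*w) = 2*w*(w + √2*√w))
Y(t) = 2*t + 2*t*(t + √2*√t) (Y(t) = (t + t) + 2*t*(t + √2*√t) = 2*t + 2*t*(t + √2*√t))
Y(-3)*(-258738) = (2*(-3)*(1 - 3 + √2*√(-3)))*(-258738) = (2*(-3)*(1 - 3 + √2*(I*√3)))*(-258738) = (2*(-3)*(1 - 3 + I*√6))*(-258738) = (2*(-3)*(-2 + I*√6))*(-258738) = (12 - 6*I*√6)*(-258738) = -3104856 + 1552428*I*√6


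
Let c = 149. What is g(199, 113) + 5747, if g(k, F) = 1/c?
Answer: 856304/149 ≈ 5747.0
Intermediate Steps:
g(k, F) = 1/149
g(199, 113) + 5747 = 1/149 + 5747 = 856304/149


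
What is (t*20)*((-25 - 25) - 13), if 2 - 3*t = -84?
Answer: -36120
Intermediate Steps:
t = 86/3 (t = 2/3 - 1/3*(-84) = 2/3 + 28 = 86/3 ≈ 28.667)
(t*20)*((-25 - 25) - 13) = ((86/3)*20)*((-25 - 25) - 13) = 1720*(-50 - 13)/3 = (1720/3)*(-63) = -36120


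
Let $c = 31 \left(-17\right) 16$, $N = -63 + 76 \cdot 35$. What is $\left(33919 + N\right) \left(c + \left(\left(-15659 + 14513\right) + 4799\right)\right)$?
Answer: $-174509964$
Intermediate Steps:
$N = 2597$ ($N = -63 + 2660 = 2597$)
$c = -8432$ ($c = \left(-527\right) 16 = -8432$)
$\left(33919 + N\right) \left(c + \left(\left(-15659 + 14513\right) + 4799\right)\right) = \left(33919 + 2597\right) \left(-8432 + \left(\left(-15659 + 14513\right) + 4799\right)\right) = 36516 \left(-8432 + \left(-1146 + 4799\right)\right) = 36516 \left(-8432 + 3653\right) = 36516 \left(-4779\right) = -174509964$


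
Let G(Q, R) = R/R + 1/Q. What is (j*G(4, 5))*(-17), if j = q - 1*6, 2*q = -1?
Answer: 1105/8 ≈ 138.13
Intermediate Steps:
G(Q, R) = 1 + 1/Q
q = -½ (q = (½)*(-1) = -½ ≈ -0.50000)
j = -13/2 (j = -½ - 1*6 = -½ - 6 = -13/2 ≈ -6.5000)
(j*G(4, 5))*(-17) = -13*(1 + 4)/(2*4)*(-17) = -13*5/8*(-17) = -13/2*5/4*(-17) = -65/8*(-17) = 1105/8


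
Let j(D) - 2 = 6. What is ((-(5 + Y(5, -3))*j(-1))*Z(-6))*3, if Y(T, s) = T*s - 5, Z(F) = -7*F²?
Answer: -90720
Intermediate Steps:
Y(T, s) = -5 + T*s
j(D) = 8 (j(D) = 2 + 6 = 8)
((-(5 + Y(5, -3))*j(-1))*Z(-6))*3 = ((-(5 + (-5 + 5*(-3)))*8)*(-7*(-6)²))*3 = ((-(5 + (-5 - 15))*8)*(-7*36))*3 = (-(5 - 20)*8*(-252))*3 = (-(-15)*8*(-252))*3 = (-1*(-120)*(-252))*3 = (120*(-252))*3 = -30240*3 = -90720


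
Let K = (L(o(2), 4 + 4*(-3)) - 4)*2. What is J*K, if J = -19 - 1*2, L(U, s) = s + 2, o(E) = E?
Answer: 420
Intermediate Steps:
L(U, s) = 2 + s
K = -20 (K = ((2 + (4 + 4*(-3))) - 4)*2 = ((2 + (4 - 12)) - 4)*2 = ((2 - 8) - 4)*2 = (-6 - 4)*2 = -10*2 = -20)
J = -21 (J = -19 - 2 = -21)
J*K = -21*(-20) = 420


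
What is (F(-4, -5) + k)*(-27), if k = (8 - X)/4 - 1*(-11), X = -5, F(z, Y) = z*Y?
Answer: -3699/4 ≈ -924.75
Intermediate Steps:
F(z, Y) = Y*z
k = 57/4 (k = (8 - 1*(-5))/4 - 1*(-11) = (8 + 5)*(¼) + 11 = 13*(¼) + 11 = 13/4 + 11 = 57/4 ≈ 14.250)
(F(-4, -5) + k)*(-27) = (-5*(-4) + 57/4)*(-27) = (20 + 57/4)*(-27) = (137/4)*(-27) = -3699/4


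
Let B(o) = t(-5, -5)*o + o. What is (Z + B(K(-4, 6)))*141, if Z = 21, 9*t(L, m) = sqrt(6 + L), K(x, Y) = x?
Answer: 7003/3 ≈ 2334.3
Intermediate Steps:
t(L, m) = sqrt(6 + L)/9
B(o) = 10*o/9 (B(o) = (sqrt(6 - 5)/9)*o + o = (sqrt(1)/9)*o + o = ((1/9)*1)*o + o = o/9 + o = 10*o/9)
(Z + B(K(-4, 6)))*141 = (21 + (10/9)*(-4))*141 = (21 - 40/9)*141 = (149/9)*141 = 7003/3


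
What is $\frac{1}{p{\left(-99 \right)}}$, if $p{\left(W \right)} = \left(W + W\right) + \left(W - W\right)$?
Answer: $- \frac{1}{198} \approx -0.0050505$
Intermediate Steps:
$p{\left(W \right)} = 2 W$ ($p{\left(W \right)} = 2 W + 0 = 2 W$)
$\frac{1}{p{\left(-99 \right)}} = \frac{1}{2 \left(-99\right)} = \frac{1}{-198} = - \frac{1}{198}$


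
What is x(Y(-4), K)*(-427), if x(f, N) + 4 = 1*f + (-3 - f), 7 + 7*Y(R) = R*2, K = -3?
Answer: 2989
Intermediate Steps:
Y(R) = -1 + 2*R/7 (Y(R) = -1 + (R*2)/7 = -1 + (2*R)/7 = -1 + 2*R/7)
x(f, N) = -7 (x(f, N) = -4 + (1*f + (-3 - f)) = -4 + (f + (-3 - f)) = -4 - 3 = -7)
x(Y(-4), K)*(-427) = -7*(-427) = 2989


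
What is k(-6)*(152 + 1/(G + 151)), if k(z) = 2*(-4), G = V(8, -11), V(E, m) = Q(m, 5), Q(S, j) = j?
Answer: -47426/39 ≈ -1216.1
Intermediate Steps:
V(E, m) = 5
G = 5
k(z) = -8
k(-6)*(152 + 1/(G + 151)) = -8*(152 + 1/(5 + 151)) = -8*(152 + 1/156) = -8*23713/156 = -47426/39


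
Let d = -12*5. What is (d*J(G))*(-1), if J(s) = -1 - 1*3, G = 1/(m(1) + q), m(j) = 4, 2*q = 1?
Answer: -240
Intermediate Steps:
q = 1/2 (q = (1/2)*1 = 1/2 ≈ 0.50000)
G = 2/9 (G = 1/(4 + 1/2) = 1/(9/2) = 2/9 ≈ 0.22222)
J(s) = -4 (J(s) = -1 - 3 = -4)
d = -60
(d*J(G))*(-1) = -60*(-4)*(-1) = 240*(-1) = -240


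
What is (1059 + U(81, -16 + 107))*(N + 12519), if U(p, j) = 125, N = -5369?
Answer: 8465600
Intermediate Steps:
(1059 + U(81, -16 + 107))*(N + 12519) = (1059 + 125)*(-5369 + 12519) = 1184*7150 = 8465600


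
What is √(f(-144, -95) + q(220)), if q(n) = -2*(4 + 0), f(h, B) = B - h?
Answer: √41 ≈ 6.4031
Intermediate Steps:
q(n) = -8 (q(n) = -2*4 = -8)
√(f(-144, -95) + q(220)) = √((-95 - 1*(-144)) - 8) = √((-95 + 144) - 8) = √(49 - 8) = √41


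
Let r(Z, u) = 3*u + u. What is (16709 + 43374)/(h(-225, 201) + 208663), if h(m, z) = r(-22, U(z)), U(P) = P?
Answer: 60083/209467 ≈ 0.28684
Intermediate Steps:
r(Z, u) = 4*u
h(m, z) = 4*z
(16709 + 43374)/(h(-225, 201) + 208663) = (16709 + 43374)/(4*201 + 208663) = 60083/(804 + 208663) = 60083/209467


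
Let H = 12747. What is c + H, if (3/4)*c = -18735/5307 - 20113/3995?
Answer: 90004319889/7067155 ≈ 12736.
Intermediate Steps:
c = -80704896/7067155 (c = 4*(-18735/5307 - 20113/3995)/3 = 4*(-18735*1/5307 - 20113*1/3995)/3 = 4*(-6245/1769 - 20113/3995)/3 = (4/3)*(-60528672/7067155) = -80704896/7067155 ≈ -11.420)
c + H = -80704896/7067155 + 12747 = 90004319889/7067155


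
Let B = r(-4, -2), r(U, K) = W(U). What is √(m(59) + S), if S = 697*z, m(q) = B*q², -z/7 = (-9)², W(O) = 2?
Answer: I*√388237 ≈ 623.09*I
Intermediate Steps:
r(U, K) = 2
B = 2
z = -567 (z = -7*(-9)² = -7*81 = -567)
m(q) = 2*q²
S = -395199 (S = 697*(-567) = -395199)
√(m(59) + S) = √(2*59² - 395199) = √(2*3481 - 395199) = √(6962 - 395199) = √(-388237) = I*√388237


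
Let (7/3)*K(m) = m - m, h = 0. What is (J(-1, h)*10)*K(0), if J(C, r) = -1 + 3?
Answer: 0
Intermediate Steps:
K(m) = 0 (K(m) = 3*(m - m)/7 = (3/7)*0 = 0)
J(C, r) = 2
(J(-1, h)*10)*K(0) = (2*10)*0 = 20*0 = 0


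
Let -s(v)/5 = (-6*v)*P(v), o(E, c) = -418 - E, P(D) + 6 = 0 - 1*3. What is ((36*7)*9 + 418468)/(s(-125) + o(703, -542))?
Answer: 420736/32629 ≈ 12.895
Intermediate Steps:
P(D) = -9 (P(D) = -6 + (0 - 1*3) = -6 + (0 - 3) = -6 - 3 = -9)
s(v) = -270*v (s(v) = -5*(-6*v)*(-9) = -270*v)
((36*7)*9 + 418468)/(s(-125) + o(703, -542)) = ((36*7)*9 + 418468)/(-270*(-125) + (-418 - 1*703)) = (252*9 + 418468)/(33750 + (-418 - 703)) = (2268 + 418468)/(33750 - 1121) = 420736/32629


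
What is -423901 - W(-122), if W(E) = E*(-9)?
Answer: -424999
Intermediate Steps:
W(E) = -9*E
-423901 - W(-122) = -423901 - (-9)*(-122) = -423901 - 1*1098 = -423901 - 1098 = -424999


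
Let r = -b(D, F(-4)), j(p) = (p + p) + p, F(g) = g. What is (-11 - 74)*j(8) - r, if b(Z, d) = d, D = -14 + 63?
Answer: -2044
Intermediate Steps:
D = 49
j(p) = 3*p (j(p) = 2*p + p = 3*p)
r = 4 (r = -1*(-4) = 4)
(-11 - 74)*j(8) - r = (-11 - 74)*(3*8) - 1*4 = -85*24 - 4 = -2040 - 4 = -2044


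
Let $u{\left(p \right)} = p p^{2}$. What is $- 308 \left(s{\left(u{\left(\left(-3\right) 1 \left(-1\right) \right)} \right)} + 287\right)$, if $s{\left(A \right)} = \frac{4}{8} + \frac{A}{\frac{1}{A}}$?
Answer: $-313082$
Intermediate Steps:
$u{\left(p \right)} = p^{3}$
$s{\left(A \right)} = \frac{1}{2} + A^{2}$ ($s{\left(A \right)} = 4 \cdot \frac{1}{8} + A A = \frac{1}{2} + A^{2}$)
$- 308 \left(s{\left(u{\left(\left(-3\right) 1 \left(-1\right) \right)} \right)} + 287\right) = - 308 \left(\left(\frac{1}{2} + \left(\left(\left(-3\right) 1 \left(-1\right)\right)^{3}\right)^{2}\right) + 287\right) = - 308 \left(\left(\frac{1}{2} + \left(\left(\left(-3\right) \left(-1\right)\right)^{3}\right)^{2}\right) + 287\right) = - 308 \left(\left(\frac{1}{2} + \left(3^{3}\right)^{2}\right) + 287\right) = - 308 \left(\left(\frac{1}{2} + 27^{2}\right) + 287\right) = - 308 \left(\left(\frac{1}{2} + 729\right) + 287\right) = - 308 \left(\frac{1459}{2} + 287\right) = \left(-308\right) \frac{2033}{2} = -313082$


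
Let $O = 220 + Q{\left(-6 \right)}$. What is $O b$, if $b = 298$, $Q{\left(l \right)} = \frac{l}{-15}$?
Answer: $\frac{328396}{5} \approx 65679.0$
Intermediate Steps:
$Q{\left(l \right)} = - \frac{l}{15}$ ($Q{\left(l \right)} = l \left(- \frac{1}{15}\right) = - \frac{l}{15}$)
$O = \frac{1102}{5}$ ($O = 220 - - \frac{2}{5} = 220 + \frac{2}{5} = \frac{1102}{5} \approx 220.4$)
$O b = \frac{1102}{5} \cdot 298 = \frac{328396}{5}$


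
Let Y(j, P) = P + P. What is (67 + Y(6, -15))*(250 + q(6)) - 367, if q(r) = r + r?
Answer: 9327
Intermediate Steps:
Y(j, P) = 2*P
q(r) = 2*r
(67 + Y(6, -15))*(250 + q(6)) - 367 = (67 + 2*(-15))*(250 + 2*6) - 367 = (67 - 30)*(250 + 12) - 367 = 37*262 - 367 = 9694 - 367 = 9327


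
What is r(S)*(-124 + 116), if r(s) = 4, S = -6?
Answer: -32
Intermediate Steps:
r(S)*(-124 + 116) = 4*(-124 + 116) = 4*(-8) = -32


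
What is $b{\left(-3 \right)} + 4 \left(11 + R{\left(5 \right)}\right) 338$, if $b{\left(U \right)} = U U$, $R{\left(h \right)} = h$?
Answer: $21641$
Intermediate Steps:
$b{\left(U \right)} = U^{2}$
$b{\left(-3 \right)} + 4 \left(11 + R{\left(5 \right)}\right) 338 = \left(-3\right)^{2} + 4 \left(11 + 5\right) 338 = 9 + 4 \cdot 16 \cdot 338 = 9 + 64 \cdot 338 = 9 + 21632 = 21641$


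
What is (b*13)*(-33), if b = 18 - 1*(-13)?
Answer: -13299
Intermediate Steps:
b = 31 (b = 18 + 13 = 31)
(b*13)*(-33) = (31*13)*(-33) = 403*(-33) = -13299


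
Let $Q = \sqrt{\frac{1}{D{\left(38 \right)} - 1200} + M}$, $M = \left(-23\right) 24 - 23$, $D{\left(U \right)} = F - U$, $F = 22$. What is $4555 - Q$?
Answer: $4555 - \frac{3 i \sqrt{1476091}}{152} \approx 4555.0 - 23.979 i$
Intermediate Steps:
$D{\left(U \right)} = 22 - U$
$M = -575$ ($M = -552 - 23 = -575$)
$Q = \frac{3 i \sqrt{1476091}}{152}$ ($Q = \sqrt{\frac{1}{\left(22 - 38\right) - 1200} - 575} = \sqrt{\frac{1}{-16 - 1200} - 575} = \sqrt{\frac{1}{-1216} - 575} = \sqrt{- \frac{1}{1216} - 575} = \sqrt{- \frac{699201}{1216}} = \frac{3 i \sqrt{1476091}}{152} \approx 23.979 i$)
$4555 - Q = 4555 - \frac{3 i \sqrt{1476091}}{152}$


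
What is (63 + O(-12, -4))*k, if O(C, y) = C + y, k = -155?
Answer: -7285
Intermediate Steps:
(63 + O(-12, -4))*k = (63 + (-12 - 4))*(-155) = (63 - 16)*(-155) = 47*(-155) = -7285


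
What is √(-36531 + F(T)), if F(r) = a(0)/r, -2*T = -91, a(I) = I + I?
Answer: 9*I*√451 ≈ 191.13*I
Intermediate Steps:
a(I) = 2*I
T = 91/2 (T = -½*(-91) = 91/2 ≈ 45.500)
F(r) = 0 (F(r) = (2*0)/r = 0/r = 0)
√(-36531 + F(T)) = √(-36531 + 0) = √(-36531) = 9*I*√451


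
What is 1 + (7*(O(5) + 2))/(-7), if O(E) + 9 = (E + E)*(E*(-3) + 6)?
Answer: 98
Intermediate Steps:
O(E) = -9 + 2*E*(6 - 3*E) (O(E) = -9 + (E + E)*(E*(-3) + 6) = -9 + (2*E)*(-3*E + 6) = -9 + (2*E)*(6 - 3*E) = -9 + 2*E*(6 - 3*E))
1 + (7*(O(5) + 2))/(-7) = 1 + (7*((-9 - 6*5**2 + 12*5) + 2))/(-7) = 1 - ((-9 - 6*25 + 60) + 2) = 1 - ((-9 - 150 + 60) + 2) = 1 - (-99 + 2) = 1 - (-97) = 1 - 1/7*(-679) = 1 + 97 = 98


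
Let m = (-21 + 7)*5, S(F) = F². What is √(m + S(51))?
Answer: √2531 ≈ 50.309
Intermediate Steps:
m = -70 (m = -14*5 = -70)
√(m + S(51)) = √(-70 + 51²) = √(-70 + 2601) = √2531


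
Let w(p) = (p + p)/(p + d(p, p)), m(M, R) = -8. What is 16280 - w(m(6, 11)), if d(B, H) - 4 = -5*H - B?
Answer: 179084/11 ≈ 16280.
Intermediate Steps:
d(B, H) = 4 - B - 5*H (d(B, H) = 4 + (-5*H - B) = 4 + (-B - 5*H) = 4 - B - 5*H)
w(p) = 2*p/(4 - 5*p) (w(p) = (p + p)/(p + (4 - p - 5*p)) = (2*p)/(p + (4 - 6*p)) = (2*p)/(4 - 5*p) = 2*p/(4 - 5*p))
16280 - w(m(6, 11)) = 16280 - (-2)*(-8)/(-4 + 5*(-8)) = 16280 - (-2)*(-8)/(-4 - 40) = 16280 - (-2)*(-8)/(-44) = 16280 - (-2)*(-8)*(-1)/44 = 16280 - 1*(-4/11) = 16280 + 4/11 = 179084/11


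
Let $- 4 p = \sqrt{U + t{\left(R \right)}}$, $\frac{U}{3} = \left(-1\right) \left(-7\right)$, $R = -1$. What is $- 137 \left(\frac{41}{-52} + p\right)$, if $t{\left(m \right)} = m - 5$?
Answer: $\frac{5617}{52} + \frac{137 \sqrt{15}}{4} \approx 240.67$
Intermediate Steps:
$U = 21$ ($U = 3 \left(\left(-1\right) \left(-7\right)\right) = 3 \cdot 7 = 21$)
$t{\left(m \right)} = -5 + m$
$p = - \frac{\sqrt{15}}{4}$ ($p = - \frac{\sqrt{21 - 6}}{4} = - \frac{\sqrt{15}}{4} \approx -0.96825$)
$- 137 \left(\frac{41}{-52} + p\right) = - 137 \left(\frac{41}{-52} - \frac{\sqrt{15}}{4}\right) = - 137 \left(41 \left(- \frac{1}{52}\right) - \frac{\sqrt{15}}{4}\right) = - 137 \left(- \frac{41}{52} - \frac{\sqrt{15}}{4}\right) = \frac{5617}{52} + \frac{137 \sqrt{15}}{4}$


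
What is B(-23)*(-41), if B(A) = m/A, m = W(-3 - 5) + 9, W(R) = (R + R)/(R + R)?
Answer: 410/23 ≈ 17.826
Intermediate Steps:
W(R) = 1 (W(R) = (2*R)/((2*R)) = (2*R)*(1/(2*R)) = 1)
m = 10 (m = 1 + 9 = 10)
B(A) = 10/A
B(-23)*(-41) = (10/(-23))*(-41) = (10*(-1/23))*(-41) = -10/23*(-41) = 410/23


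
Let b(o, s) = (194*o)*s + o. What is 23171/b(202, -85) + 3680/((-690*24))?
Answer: -6870095/29977002 ≈ -0.22918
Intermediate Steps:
b(o, s) = o + 194*o*s (b(o, s) = 194*o*s + o = o + 194*o*s)
23171/b(202, -85) + 3680/((-690*24)) = 23171/((202*(1 + 194*(-85)))) + 3680/((-690*24)) = 23171/((202*(1 - 16490))) + 3680/(-16560) = 23171/((202*(-16489))) + 3680*(-1/16560) = 23171/(-3330778) - 2/9 = 23171*(-1/3330778) - 2/9 = -23171/3330778 - 2/9 = -6870095/29977002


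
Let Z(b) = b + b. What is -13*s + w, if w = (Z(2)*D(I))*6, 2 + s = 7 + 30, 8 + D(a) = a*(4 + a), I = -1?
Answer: -719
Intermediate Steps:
D(a) = -8 + a*(4 + a)
s = 35 (s = -2 + (7 + 30) = -2 + 37 = 35)
Z(b) = 2*b
w = -264 (w = ((2*2)*(-8 + (-1)² + 4*(-1)))*6 = (4*(-8 + 1 - 4))*6 = (4*(-11))*6 = -44*6 = -264)
-13*s + w = -13*35 - 264 = -455 - 264 = -719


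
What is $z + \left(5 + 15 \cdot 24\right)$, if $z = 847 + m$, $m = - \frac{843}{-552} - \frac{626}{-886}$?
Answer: $\frac{98974619}{81512} \approx 1214.2$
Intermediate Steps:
$m = \frac{182075}{81512}$ ($m = \left(-843\right) \left(- \frac{1}{552}\right) - - \frac{313}{443} = \frac{281}{184} + \frac{313}{443} = \frac{182075}{81512} \approx 2.2337$)
$z = \frac{69222739}{81512}$ ($z = 847 + \frac{182075}{81512} = \frac{69222739}{81512} \approx 849.23$)
$z + \left(5 + 15 \cdot 24\right) = \frac{69222739}{81512} + \left(5 + 15 \cdot 24\right) = \frac{69222739}{81512} + \left(5 + 360\right) = \frac{69222739}{81512} + 365 = \frac{98974619}{81512}$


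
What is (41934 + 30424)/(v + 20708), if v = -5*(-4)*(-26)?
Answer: 36179/10094 ≈ 3.5842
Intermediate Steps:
v = -520 (v = 20*(-26) = -520)
(41934 + 30424)/(v + 20708) = (41934 + 30424)/(-520 + 20708) = 72358/20188 = 72358*(1/20188) = 36179/10094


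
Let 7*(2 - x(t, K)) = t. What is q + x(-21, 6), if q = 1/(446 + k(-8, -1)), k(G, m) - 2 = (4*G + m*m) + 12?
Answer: 2146/429 ≈ 5.0023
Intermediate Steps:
k(G, m) = 14 + m² + 4*G (k(G, m) = 2 + ((4*G + m*m) + 12) = 2 + ((4*G + m²) + 12) = 2 + ((m² + 4*G) + 12) = 2 + (12 + m² + 4*G) = 14 + m² + 4*G)
x(t, K) = 2 - t/7
q = 1/429 (q = 1/(446 + (14 + (-1)² + 4*(-8))) = 1/(446 + (14 + 1 - 32)) = 1/(446 - 17) = 1/429 ≈ 0.0023310)
q + x(-21, 6) = 1/429 + (2 - ⅐*(-21)) = 1/429 + (2 + 3) = 1/429 + 5 = 2146/429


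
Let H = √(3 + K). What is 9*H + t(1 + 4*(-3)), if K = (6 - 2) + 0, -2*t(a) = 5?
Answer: -5/2 + 9*√7 ≈ 21.312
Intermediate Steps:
t(a) = -5/2 (t(a) = -½*5 = -5/2)
K = 4 (K = 4 + 0 = 4)
H = √7 (H = √(3 + 4) = √7 ≈ 2.6458)
9*H + t(1 + 4*(-3)) = 9*√7 - 5/2 = -5/2 + 9*√7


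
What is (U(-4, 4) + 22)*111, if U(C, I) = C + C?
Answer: 1554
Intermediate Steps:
U(C, I) = 2*C
(U(-4, 4) + 22)*111 = (2*(-4) + 22)*111 = (-8 + 22)*111 = 14*111 = 1554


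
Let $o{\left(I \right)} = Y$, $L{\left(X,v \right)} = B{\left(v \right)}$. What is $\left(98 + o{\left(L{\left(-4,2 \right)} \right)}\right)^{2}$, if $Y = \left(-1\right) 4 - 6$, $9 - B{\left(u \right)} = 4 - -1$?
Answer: $7744$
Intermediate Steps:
$B{\left(u \right)} = 4$ ($B{\left(u \right)} = 9 - \left(4 - -1\right) = 9 - \left(4 + 1\right) = 9 - 5 = 4$)
$L{\left(X,v \right)} = 4$
$Y = -10$ ($Y = -4 - 6 = -10$)
$o{\left(I \right)} = -10$
$\left(98 + o{\left(L{\left(-4,2 \right)} \right)}\right)^{2} = \left(98 - 10\right)^{2} = 88^{2} = 7744$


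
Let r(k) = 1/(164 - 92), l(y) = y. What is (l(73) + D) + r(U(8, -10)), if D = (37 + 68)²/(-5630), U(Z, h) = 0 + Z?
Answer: 2880311/40536 ≈ 71.056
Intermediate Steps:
U(Z, h) = Z
r(k) = 1/72
D = -2205/1126 (D = 105²*(-1/5630) = 11025*(-1/5630) = -2205/1126 ≈ -1.9583)
(l(73) + D) + r(U(8, -10)) = (73 - 2205/1126) + 1/72 = 79993/1126 + 1/72 = 2880311/40536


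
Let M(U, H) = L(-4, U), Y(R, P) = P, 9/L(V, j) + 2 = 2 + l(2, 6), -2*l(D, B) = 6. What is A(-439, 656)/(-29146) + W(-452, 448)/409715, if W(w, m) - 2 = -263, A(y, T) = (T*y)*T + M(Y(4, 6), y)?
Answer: 77402328773399/11941553390 ≈ 6481.8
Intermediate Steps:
l(D, B) = -3 (l(D, B) = -½*6 = -3)
L(V, j) = -3 (L(V, j) = 9/(-2 + (2 - 3)) = 9/(-2 - 1) = 9/(-3) = 9*(-⅓) = -3)
M(U, H) = -3
A(y, T) = -3 + y*T² (A(y, T) = (T*y)*T - 3 = y*T² - 3 = -3 + y*T²)
W(w, m) = -261 (W(w, m) = 2 - 263 = -261)
A(-439, 656)/(-29146) + W(-452, 448)/409715 = (-3 - 439*656²)/(-29146) - 261/409715 = (-3 - 439*430336)*(-1/29146) - 261*1/409715 = (-3 - 188917504)*(-1/29146) - 261/409715 = -188917507*(-1/29146) - 261/409715 = 188917507/29146 - 261/409715 = 77402328773399/11941553390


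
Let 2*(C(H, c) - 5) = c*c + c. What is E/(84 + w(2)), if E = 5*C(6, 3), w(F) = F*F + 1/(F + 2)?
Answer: 220/353 ≈ 0.62323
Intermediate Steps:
w(F) = F² + 1/(2 + F)
C(H, c) = 5 + c/2 + c²/2 (C(H, c) = 5 + (c*c + c)/2 = 5 + (c² + c)/2 = 5 + (c + c²)/2 = 5 + (c/2 + c²/2) = 5 + c/2 + c²/2)
E = 55 (E = 5*(5 + (½)*3 + (½)*3²) = 5*(5 + 3/2 + (½)*9) = 5*(5 + 3/2 + 9/2) = 5*11 = 55)
E/(84 + w(2)) = 55/(84 + (1 + 2³ + 2*2²)/(2 + 2)) = 55/(84 + (1 + 8 + 2*4)/4) = 55/(84 + (1 + 8 + 8)/4) = 55/(84 + (¼)*17) = 55/(84 + 17/4) = 55/(353/4) = (4/353)*55 = 220/353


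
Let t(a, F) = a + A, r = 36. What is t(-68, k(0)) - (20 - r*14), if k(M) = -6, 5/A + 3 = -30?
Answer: 13723/33 ≈ 415.85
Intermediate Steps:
A = -5/33 (A = 5/(-3 - 30) = 5/(-33) = 5*(-1/33) = -5/33 ≈ -0.15152)
t(a, F) = -5/33 + a (t(a, F) = a - 5/33 = -5/33 + a)
t(-68, k(0)) - (20 - r*14) = (-5/33 - 68) - (20 - 1*36*14) = -2249/33 - (20 - 36*14) = -2249/33 - (20 - 504) = -2249/33 - 1*(-484) = -2249/33 + 484 = 13723/33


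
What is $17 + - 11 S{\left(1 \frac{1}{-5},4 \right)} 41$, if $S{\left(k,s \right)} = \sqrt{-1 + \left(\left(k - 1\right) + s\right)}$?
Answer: $17 - \frac{1353 \sqrt{5}}{5} \approx -588.08$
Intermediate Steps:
$S{\left(k,s \right)} = \sqrt{-2 + k + s}$ ($S{\left(k,s \right)} = \sqrt{-1 + \left(\left(-1 + k\right) + s\right)} = \sqrt{-1 + \left(-1 + k + s\right)} = \sqrt{-2 + k + s}$)
$17 + - 11 S{\left(1 \frac{1}{-5},4 \right)} 41 = 17 + - 11 \sqrt{-2 + 1 \frac{1}{-5} + 4} \cdot 41 = 17 + - 11 \sqrt{-2 + 1 \left(- \frac{1}{5}\right) + 4} \cdot 41 = 17 + - 11 \sqrt{-2 - \frac{1}{5} + 4} \cdot 41 = 17 + - 11 \sqrt{\frac{9}{5}} \cdot 41 = 17 + - 11 \frac{3 \sqrt{5}}{5} \cdot 41 = 17 + - \frac{33 \sqrt{5}}{5} \cdot 41 = 17 - \frac{1353 \sqrt{5}}{5}$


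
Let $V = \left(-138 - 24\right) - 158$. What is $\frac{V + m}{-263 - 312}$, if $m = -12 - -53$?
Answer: $\frac{279}{575} \approx 0.48522$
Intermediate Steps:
$V = -320$ ($V = -162 - 158 = -320$)
$m = 41$ ($m = -12 + 53 = 41$)
$\frac{V + m}{-263 - 312} = \frac{-320 + 41}{-263 - 312} = - \frac{279}{-575} = \left(-279\right) \left(- \frac{1}{575}\right) = \frac{279}{575}$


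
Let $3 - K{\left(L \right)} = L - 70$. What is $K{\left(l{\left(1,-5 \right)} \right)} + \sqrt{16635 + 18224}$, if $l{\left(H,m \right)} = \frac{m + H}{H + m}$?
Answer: $72 + \sqrt{34859} \approx 258.71$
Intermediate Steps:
$l{\left(H,m \right)} = 1$ ($l{\left(H,m \right)} = \frac{H + m}{H + m} = 1$)
$K{\left(L \right)} = 73 - L$ ($K{\left(L \right)} = 3 - \left(L - 70\right) = 3 - \left(-70 + L\right) = 73 - L$)
$K{\left(l{\left(1,-5 \right)} \right)} + \sqrt{16635 + 18224} = \left(73 - 1\right) + \sqrt{16635 + 18224} = \left(73 - 1\right) + \sqrt{34859} = 72 + \sqrt{34859}$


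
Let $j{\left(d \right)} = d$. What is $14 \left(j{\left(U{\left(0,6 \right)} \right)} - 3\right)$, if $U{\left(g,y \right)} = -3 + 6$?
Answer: $0$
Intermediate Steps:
$U{\left(g,y \right)} = 3$
$14 \left(j{\left(U{\left(0,6 \right)} \right)} - 3\right) = 14 \left(3 - 3\right) = 14 \cdot 0 = 0$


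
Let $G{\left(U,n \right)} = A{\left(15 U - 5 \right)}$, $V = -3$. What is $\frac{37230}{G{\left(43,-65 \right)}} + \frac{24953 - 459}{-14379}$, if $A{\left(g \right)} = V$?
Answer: $- \frac{178467884}{14379} \approx -12412.0$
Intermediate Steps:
$A{\left(g \right)} = -3$
$G{\left(U,n \right)} = -3$
$\frac{37230}{G{\left(43,-65 \right)}} + \frac{24953 - 459}{-14379} = \frac{37230}{-3} + \frac{24953 - 459}{-14379} = 37230 \left(- \frac{1}{3}\right) + 24494 \left(- \frac{1}{14379}\right) = -12410 - \frac{24494}{14379} = - \frac{178467884}{14379}$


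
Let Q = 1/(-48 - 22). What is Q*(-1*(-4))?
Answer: -2/35 ≈ -0.057143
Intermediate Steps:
Q = -1/70 (Q = 1/(-70) = -1/70 ≈ -0.014286)
Q*(-1*(-4)) = -(-1)*(-4)/70 = -1/70*4 = -2/35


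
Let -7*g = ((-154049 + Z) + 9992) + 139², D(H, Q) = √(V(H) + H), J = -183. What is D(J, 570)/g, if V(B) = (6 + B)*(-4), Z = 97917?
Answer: 35*√21/26819 ≈ 0.0059805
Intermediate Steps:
V(B) = -24 - 4*B
D(H, Q) = √(-24 - 3*H) (D(H, Q) = √((-24 - 4*H) + H) = √(-24 - 3*H))
g = 26819/7 (g = -(((-154049 + 97917) + 9992) + 139²)/7 = -((-56132 + 9992) + 19321)/7 = -(-46140 + 19321)/7 = -⅐*(-26819) = 26819/7 ≈ 3831.3)
D(J, 570)/g = √(-24 - 3*(-183))/(26819/7) = √(-24 + 549)*(7/26819) = √525*(7/26819) = (5*√21)*(7/26819) = 35*√21/26819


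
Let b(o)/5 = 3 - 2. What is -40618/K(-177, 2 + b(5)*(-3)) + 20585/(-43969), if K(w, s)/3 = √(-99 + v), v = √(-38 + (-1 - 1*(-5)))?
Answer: -20585/43969 - 40618/(3*√(-99 + I*√34)) ≈ -40.455 + 1359.0*I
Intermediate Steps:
b(o) = 5 (b(o) = 5*(3 - 2) = 5*1 = 5)
v = I*√34 (v = √(-38 + (-1 + 5)) = √(-38 + 4) = √(-34) = I*√34 ≈ 5.8309*I)
K(w, s) = 3*√(-99 + I*√34)
-40618/K(-177, 2 + b(5)*(-3)) + 20585/(-43969) = -40618*1/(3*√(-99 + I*√34)) + 20585/(-43969) = -40618/(3*√(-99 + I*√34)) + 20585*(-1/43969) = -40618/(3*√(-99 + I*√34)) - 20585/43969 = -20585/43969 - 40618/(3*√(-99 + I*√34))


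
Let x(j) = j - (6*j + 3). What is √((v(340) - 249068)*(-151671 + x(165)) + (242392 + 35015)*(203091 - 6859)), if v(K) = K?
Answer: 8*√1443232839 ≈ 3.0392e+5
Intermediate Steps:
x(j) = -3 - 5*j (x(j) = j - (3 + 6*j) = j + (-3 - 6*j) = -3 - 5*j)
√((v(340) - 249068)*(-151671 + x(165)) + (242392 + 35015)*(203091 - 6859)) = √((340 - 249068)*(-151671 + (-3 - 5*165)) + (242392 + 35015)*(203091 - 6859)) = √(-248728*(-151671 + (-3 - 825)) + 277407*196232) = √(-248728*(-151671 - 828) + 54436130424) = √(-248728*(-152499) + 54436130424) = √(37930771272 + 54436130424) = √92366901696 = 8*√1443232839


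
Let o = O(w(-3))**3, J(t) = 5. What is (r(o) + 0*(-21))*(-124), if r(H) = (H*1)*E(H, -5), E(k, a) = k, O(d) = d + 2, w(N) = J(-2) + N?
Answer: -507904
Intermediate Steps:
w(N) = 5 + N
O(d) = 2 + d
o = 64 (o = (2 + (5 - 3))**3 = (2 + 2)**3 = 4**3 = 64)
r(H) = H**2 (r(H) = (H*1)*H = H*H = H**2)
(r(o) + 0*(-21))*(-124) = (64**2 + 0*(-21))*(-124) = (4096 + 0)*(-124) = 4096*(-124) = -507904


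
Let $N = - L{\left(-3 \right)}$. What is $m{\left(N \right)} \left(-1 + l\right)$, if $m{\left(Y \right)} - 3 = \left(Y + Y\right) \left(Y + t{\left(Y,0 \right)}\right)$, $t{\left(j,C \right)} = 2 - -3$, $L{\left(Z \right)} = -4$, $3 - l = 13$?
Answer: $-825$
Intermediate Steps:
$l = -10$ ($l = 3 - 13 = -10$)
$N = 4$ ($N = \left(-1\right) \left(-4\right) = 4$)
$t{\left(j,C \right)} = 5$ ($t{\left(j,C \right)} = 2 + 3 = 5$)
$m{\left(Y \right)} = 3 + 2 Y \left(5 + Y\right)$ ($m{\left(Y \right)} = 3 + \left(Y + Y\right) \left(Y + 5\right) = 3 + 2 Y \left(5 + Y\right)$)
$m{\left(N \right)} \left(-1 + l\right) = \left(3 + 2 \cdot 4^{2} + 10 \cdot 4\right) \left(-1 - 10\right) = \left(3 + 2 \cdot 16 + 40\right) \left(-11\right) = \left(3 + 32 + 40\right) \left(-11\right) = 75 \left(-11\right) = -825$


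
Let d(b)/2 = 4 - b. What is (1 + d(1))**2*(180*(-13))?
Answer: -114660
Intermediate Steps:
d(b) = 8 - 2*b (d(b) = 2*(4 - b) = 8 - 2*b)
(1 + d(1))**2*(180*(-13)) = (1 + (8 - 2*1))**2*(180*(-13)) = (1 + (8 - 2))**2*(-2340) = (1 + 6)**2*(-2340) = 7**2*(-2340) = 49*(-2340) = -114660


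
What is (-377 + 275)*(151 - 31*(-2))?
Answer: -21726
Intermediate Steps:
(-377 + 275)*(151 - 31*(-2)) = -102*(151 + 62) = -102*213 = -21726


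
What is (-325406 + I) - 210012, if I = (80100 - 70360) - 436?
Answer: -526114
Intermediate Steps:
I = 9304 (I = 9740 - 436 = 9304)
(-325406 + I) - 210012 = (-325406 + 9304) - 210012 = -316102 - 210012 = -526114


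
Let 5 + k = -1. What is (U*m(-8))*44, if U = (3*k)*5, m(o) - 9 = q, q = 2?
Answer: -43560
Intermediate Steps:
k = -6 (k = -5 - 1 = -6)
m(o) = 11 (m(o) = 9 + 2 = 11)
U = -90 (U = (3*(-6))*5 = -18*5 = -90)
(U*m(-8))*44 = -90*11*44 = -990*44 = -43560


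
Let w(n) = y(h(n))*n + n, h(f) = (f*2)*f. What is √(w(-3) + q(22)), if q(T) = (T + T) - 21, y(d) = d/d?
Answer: √17 ≈ 4.1231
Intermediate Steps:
h(f) = 2*f² (h(f) = (2*f)*f = 2*f²)
y(d) = 1
q(T) = -21 + 2*T (q(T) = 2*T - 21 = -21 + 2*T)
w(n) = 2*n (w(n) = 1*n + n = n + n = 2*n)
√(w(-3) + q(22)) = √(2*(-3) + (-21 + 2*22)) = √(-6 + (-21 + 44)) = √(-6 + 23) = √17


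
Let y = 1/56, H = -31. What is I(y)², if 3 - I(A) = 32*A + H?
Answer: 54756/49 ≈ 1117.5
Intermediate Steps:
y = 1/56 ≈ 0.017857
I(A) = 34 - 32*A (I(A) = 3 - (32*A - 31) = 3 - (-31 + 32*A) = 3 + (31 - 32*A) = 34 - 32*A)
I(y)² = (34 - 32*1/56)² = (34 - 4/7)² = (234/7)² = 54756/49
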